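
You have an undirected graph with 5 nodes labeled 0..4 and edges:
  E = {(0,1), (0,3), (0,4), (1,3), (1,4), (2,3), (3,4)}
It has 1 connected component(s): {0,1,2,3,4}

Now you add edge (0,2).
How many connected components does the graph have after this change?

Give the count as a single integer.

Initial component count: 1
Add (0,2): endpoints already in same component. Count unchanged: 1.
New component count: 1

Answer: 1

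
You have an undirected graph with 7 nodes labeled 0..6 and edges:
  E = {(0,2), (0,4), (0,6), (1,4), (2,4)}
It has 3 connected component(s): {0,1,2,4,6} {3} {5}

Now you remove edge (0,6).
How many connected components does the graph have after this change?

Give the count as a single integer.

Answer: 4

Derivation:
Initial component count: 3
Remove (0,6): it was a bridge. Count increases: 3 -> 4.
  After removal, components: {0,1,2,4} {3} {5} {6}
New component count: 4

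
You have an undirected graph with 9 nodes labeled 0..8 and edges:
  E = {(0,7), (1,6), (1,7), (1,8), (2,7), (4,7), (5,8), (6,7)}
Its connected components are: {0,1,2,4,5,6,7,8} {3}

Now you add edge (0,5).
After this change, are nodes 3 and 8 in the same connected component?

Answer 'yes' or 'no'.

Answer: no

Derivation:
Initial components: {0,1,2,4,5,6,7,8} {3}
Adding edge (0,5): both already in same component {0,1,2,4,5,6,7,8}. No change.
New components: {0,1,2,4,5,6,7,8} {3}
Are 3 and 8 in the same component? no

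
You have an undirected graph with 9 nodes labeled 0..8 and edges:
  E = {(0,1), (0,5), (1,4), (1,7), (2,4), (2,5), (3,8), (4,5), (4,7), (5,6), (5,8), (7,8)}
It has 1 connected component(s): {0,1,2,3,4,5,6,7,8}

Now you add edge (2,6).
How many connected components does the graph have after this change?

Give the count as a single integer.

Initial component count: 1
Add (2,6): endpoints already in same component. Count unchanged: 1.
New component count: 1

Answer: 1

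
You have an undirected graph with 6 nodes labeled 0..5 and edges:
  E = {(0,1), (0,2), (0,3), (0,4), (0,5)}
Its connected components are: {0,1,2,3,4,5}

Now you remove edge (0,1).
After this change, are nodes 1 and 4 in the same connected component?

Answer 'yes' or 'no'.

Answer: no

Derivation:
Initial components: {0,1,2,3,4,5}
Removing edge (0,1): it was a bridge — component count 1 -> 2.
New components: {0,2,3,4,5} {1}
Are 1 and 4 in the same component? no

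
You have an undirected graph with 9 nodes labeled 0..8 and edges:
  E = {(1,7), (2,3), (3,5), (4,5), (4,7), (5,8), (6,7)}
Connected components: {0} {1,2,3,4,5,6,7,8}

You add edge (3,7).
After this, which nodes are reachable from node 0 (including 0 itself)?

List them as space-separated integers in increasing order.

Before: nodes reachable from 0: {0}
Adding (3,7): both endpoints already in same component. Reachability from 0 unchanged.
After: nodes reachable from 0: {0}

Answer: 0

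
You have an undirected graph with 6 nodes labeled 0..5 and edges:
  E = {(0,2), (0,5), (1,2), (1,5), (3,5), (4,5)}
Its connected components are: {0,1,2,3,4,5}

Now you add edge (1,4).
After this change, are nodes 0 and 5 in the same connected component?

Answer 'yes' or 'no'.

Initial components: {0,1,2,3,4,5}
Adding edge (1,4): both already in same component {0,1,2,3,4,5}. No change.
New components: {0,1,2,3,4,5}
Are 0 and 5 in the same component? yes

Answer: yes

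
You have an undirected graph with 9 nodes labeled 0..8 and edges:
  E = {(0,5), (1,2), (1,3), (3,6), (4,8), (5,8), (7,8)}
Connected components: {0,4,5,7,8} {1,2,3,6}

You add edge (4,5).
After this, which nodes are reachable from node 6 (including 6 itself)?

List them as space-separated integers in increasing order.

Answer: 1 2 3 6

Derivation:
Before: nodes reachable from 6: {1,2,3,6}
Adding (4,5): both endpoints already in same component. Reachability from 6 unchanged.
After: nodes reachable from 6: {1,2,3,6}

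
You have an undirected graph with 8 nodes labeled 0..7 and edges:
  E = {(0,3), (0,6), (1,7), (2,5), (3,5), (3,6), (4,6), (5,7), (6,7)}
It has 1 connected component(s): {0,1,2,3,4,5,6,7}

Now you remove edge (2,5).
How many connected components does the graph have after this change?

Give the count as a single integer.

Initial component count: 1
Remove (2,5): it was a bridge. Count increases: 1 -> 2.
  After removal, components: {0,1,3,4,5,6,7} {2}
New component count: 2

Answer: 2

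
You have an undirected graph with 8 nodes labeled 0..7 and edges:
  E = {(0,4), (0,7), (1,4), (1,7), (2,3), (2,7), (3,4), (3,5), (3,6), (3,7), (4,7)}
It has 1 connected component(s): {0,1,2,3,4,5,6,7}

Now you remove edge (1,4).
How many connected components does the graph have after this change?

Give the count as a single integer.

Answer: 1

Derivation:
Initial component count: 1
Remove (1,4): not a bridge. Count unchanged: 1.
  After removal, components: {0,1,2,3,4,5,6,7}
New component count: 1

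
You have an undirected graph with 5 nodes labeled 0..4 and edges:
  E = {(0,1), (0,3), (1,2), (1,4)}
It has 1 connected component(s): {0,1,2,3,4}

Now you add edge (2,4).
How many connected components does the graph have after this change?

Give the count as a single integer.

Answer: 1

Derivation:
Initial component count: 1
Add (2,4): endpoints already in same component. Count unchanged: 1.
New component count: 1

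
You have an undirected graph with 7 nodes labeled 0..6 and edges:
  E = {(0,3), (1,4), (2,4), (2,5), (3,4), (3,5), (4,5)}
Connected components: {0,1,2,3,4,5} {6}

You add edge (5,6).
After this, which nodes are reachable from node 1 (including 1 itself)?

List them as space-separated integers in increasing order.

Answer: 0 1 2 3 4 5 6

Derivation:
Before: nodes reachable from 1: {0,1,2,3,4,5}
Adding (5,6): merges 1's component with another. Reachability grows.
After: nodes reachable from 1: {0,1,2,3,4,5,6}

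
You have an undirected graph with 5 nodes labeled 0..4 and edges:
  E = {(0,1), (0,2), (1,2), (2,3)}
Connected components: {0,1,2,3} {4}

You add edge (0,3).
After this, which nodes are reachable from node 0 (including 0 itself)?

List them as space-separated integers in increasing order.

Before: nodes reachable from 0: {0,1,2,3}
Adding (0,3): both endpoints already in same component. Reachability from 0 unchanged.
After: nodes reachable from 0: {0,1,2,3}

Answer: 0 1 2 3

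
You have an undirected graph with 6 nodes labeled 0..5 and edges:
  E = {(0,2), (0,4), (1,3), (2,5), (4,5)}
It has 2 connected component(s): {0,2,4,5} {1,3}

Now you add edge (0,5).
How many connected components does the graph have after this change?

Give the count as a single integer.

Answer: 2

Derivation:
Initial component count: 2
Add (0,5): endpoints already in same component. Count unchanged: 2.
New component count: 2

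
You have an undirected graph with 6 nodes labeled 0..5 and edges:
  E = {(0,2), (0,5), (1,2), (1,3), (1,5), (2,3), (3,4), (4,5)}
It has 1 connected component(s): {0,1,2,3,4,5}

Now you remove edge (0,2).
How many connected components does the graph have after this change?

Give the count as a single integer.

Initial component count: 1
Remove (0,2): not a bridge. Count unchanged: 1.
  After removal, components: {0,1,2,3,4,5}
New component count: 1

Answer: 1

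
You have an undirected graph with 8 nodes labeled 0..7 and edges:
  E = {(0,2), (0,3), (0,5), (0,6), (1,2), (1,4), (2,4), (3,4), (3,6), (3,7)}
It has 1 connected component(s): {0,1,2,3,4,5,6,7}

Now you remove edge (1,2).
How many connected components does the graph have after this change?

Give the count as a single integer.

Answer: 1

Derivation:
Initial component count: 1
Remove (1,2): not a bridge. Count unchanged: 1.
  After removal, components: {0,1,2,3,4,5,6,7}
New component count: 1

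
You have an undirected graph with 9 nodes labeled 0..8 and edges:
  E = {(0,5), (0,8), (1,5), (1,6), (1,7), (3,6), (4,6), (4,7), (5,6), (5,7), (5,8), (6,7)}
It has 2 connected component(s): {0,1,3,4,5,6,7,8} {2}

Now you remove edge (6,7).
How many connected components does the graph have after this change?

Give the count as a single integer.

Initial component count: 2
Remove (6,7): not a bridge. Count unchanged: 2.
  After removal, components: {0,1,3,4,5,6,7,8} {2}
New component count: 2

Answer: 2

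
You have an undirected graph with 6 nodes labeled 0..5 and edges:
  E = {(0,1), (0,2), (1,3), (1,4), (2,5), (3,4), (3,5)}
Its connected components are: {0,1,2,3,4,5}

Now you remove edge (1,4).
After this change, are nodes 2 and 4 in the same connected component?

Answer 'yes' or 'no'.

Answer: yes

Derivation:
Initial components: {0,1,2,3,4,5}
Removing edge (1,4): not a bridge — component count unchanged at 1.
New components: {0,1,2,3,4,5}
Are 2 and 4 in the same component? yes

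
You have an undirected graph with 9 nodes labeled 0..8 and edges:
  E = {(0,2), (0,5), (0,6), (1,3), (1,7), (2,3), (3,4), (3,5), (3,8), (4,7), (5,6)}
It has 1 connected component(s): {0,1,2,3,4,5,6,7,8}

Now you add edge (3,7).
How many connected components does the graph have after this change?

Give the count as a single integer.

Initial component count: 1
Add (3,7): endpoints already in same component. Count unchanged: 1.
New component count: 1

Answer: 1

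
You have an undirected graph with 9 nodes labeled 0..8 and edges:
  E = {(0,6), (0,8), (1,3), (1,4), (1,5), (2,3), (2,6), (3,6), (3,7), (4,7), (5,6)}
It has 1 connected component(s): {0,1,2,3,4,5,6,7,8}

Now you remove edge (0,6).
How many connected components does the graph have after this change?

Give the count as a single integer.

Answer: 2

Derivation:
Initial component count: 1
Remove (0,6): it was a bridge. Count increases: 1 -> 2.
  After removal, components: {0,8} {1,2,3,4,5,6,7}
New component count: 2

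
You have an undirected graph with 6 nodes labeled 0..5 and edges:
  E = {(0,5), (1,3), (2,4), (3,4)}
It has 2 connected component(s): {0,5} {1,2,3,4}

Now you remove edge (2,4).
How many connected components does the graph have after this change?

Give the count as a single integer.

Answer: 3

Derivation:
Initial component count: 2
Remove (2,4): it was a bridge. Count increases: 2 -> 3.
  After removal, components: {0,5} {1,3,4} {2}
New component count: 3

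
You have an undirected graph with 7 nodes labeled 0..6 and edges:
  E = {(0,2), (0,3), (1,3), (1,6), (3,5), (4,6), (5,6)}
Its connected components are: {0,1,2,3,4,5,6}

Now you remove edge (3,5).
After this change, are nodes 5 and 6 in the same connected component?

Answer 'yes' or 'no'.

Answer: yes

Derivation:
Initial components: {0,1,2,3,4,5,6}
Removing edge (3,5): not a bridge — component count unchanged at 1.
New components: {0,1,2,3,4,5,6}
Are 5 and 6 in the same component? yes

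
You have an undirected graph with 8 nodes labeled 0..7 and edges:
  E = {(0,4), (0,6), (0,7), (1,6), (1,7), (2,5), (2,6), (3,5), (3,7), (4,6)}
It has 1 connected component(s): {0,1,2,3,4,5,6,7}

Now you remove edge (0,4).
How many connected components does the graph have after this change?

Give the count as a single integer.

Initial component count: 1
Remove (0,4): not a bridge. Count unchanged: 1.
  After removal, components: {0,1,2,3,4,5,6,7}
New component count: 1

Answer: 1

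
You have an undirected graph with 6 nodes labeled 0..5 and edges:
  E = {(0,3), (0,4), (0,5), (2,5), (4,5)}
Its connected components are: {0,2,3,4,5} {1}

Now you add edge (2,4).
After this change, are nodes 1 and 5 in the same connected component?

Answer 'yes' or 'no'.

Initial components: {0,2,3,4,5} {1}
Adding edge (2,4): both already in same component {0,2,3,4,5}. No change.
New components: {0,2,3,4,5} {1}
Are 1 and 5 in the same component? no

Answer: no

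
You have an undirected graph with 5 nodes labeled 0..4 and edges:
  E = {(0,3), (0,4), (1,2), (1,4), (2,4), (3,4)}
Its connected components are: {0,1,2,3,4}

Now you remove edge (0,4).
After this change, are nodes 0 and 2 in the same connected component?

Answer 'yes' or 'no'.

Initial components: {0,1,2,3,4}
Removing edge (0,4): not a bridge — component count unchanged at 1.
New components: {0,1,2,3,4}
Are 0 and 2 in the same component? yes

Answer: yes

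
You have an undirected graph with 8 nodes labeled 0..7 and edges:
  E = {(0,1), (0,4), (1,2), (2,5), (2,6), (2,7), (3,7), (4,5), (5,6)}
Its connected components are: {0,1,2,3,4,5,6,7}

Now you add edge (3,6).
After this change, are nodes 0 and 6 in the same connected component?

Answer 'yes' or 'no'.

Initial components: {0,1,2,3,4,5,6,7}
Adding edge (3,6): both already in same component {0,1,2,3,4,5,6,7}. No change.
New components: {0,1,2,3,4,5,6,7}
Are 0 and 6 in the same component? yes

Answer: yes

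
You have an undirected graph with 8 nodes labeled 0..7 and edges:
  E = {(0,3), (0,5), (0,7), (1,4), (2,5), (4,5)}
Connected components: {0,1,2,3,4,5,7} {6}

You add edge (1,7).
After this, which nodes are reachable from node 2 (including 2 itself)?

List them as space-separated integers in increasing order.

Before: nodes reachable from 2: {0,1,2,3,4,5,7}
Adding (1,7): both endpoints already in same component. Reachability from 2 unchanged.
After: nodes reachable from 2: {0,1,2,3,4,5,7}

Answer: 0 1 2 3 4 5 7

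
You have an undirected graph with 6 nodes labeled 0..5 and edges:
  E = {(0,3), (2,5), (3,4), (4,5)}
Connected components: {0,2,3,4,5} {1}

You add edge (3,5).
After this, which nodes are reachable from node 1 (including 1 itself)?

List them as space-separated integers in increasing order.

Answer: 1

Derivation:
Before: nodes reachable from 1: {1}
Adding (3,5): both endpoints already in same component. Reachability from 1 unchanged.
After: nodes reachable from 1: {1}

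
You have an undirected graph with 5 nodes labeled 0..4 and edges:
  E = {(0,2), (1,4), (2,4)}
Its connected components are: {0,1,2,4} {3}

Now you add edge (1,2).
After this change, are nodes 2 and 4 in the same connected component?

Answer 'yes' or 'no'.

Answer: yes

Derivation:
Initial components: {0,1,2,4} {3}
Adding edge (1,2): both already in same component {0,1,2,4}. No change.
New components: {0,1,2,4} {3}
Are 2 and 4 in the same component? yes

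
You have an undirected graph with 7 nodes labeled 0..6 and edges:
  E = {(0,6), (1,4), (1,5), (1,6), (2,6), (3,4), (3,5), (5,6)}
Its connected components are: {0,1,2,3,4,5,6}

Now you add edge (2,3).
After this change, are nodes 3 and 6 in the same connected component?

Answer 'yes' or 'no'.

Answer: yes

Derivation:
Initial components: {0,1,2,3,4,5,6}
Adding edge (2,3): both already in same component {0,1,2,3,4,5,6}. No change.
New components: {0,1,2,3,4,5,6}
Are 3 and 6 in the same component? yes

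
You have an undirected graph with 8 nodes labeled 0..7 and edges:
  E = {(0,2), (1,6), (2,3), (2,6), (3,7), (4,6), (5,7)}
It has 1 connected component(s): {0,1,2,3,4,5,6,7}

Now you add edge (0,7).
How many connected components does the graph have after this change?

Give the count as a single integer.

Initial component count: 1
Add (0,7): endpoints already in same component. Count unchanged: 1.
New component count: 1

Answer: 1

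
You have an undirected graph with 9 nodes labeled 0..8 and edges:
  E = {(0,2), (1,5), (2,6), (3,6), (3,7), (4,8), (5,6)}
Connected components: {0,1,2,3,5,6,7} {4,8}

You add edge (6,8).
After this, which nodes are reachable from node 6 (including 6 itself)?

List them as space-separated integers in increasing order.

Before: nodes reachable from 6: {0,1,2,3,5,6,7}
Adding (6,8): merges 6's component with another. Reachability grows.
After: nodes reachable from 6: {0,1,2,3,4,5,6,7,8}

Answer: 0 1 2 3 4 5 6 7 8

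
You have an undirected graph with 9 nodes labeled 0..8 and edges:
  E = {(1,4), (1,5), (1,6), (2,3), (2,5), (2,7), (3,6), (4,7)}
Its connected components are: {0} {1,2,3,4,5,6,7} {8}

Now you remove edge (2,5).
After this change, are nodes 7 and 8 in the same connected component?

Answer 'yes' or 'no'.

Initial components: {0} {1,2,3,4,5,6,7} {8}
Removing edge (2,5): not a bridge — component count unchanged at 3.
New components: {0} {1,2,3,4,5,6,7} {8}
Are 7 and 8 in the same component? no

Answer: no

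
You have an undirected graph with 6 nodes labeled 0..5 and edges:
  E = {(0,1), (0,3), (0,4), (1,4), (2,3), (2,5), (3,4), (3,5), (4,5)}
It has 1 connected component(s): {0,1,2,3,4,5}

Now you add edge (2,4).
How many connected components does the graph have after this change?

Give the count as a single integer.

Answer: 1

Derivation:
Initial component count: 1
Add (2,4): endpoints already in same component. Count unchanged: 1.
New component count: 1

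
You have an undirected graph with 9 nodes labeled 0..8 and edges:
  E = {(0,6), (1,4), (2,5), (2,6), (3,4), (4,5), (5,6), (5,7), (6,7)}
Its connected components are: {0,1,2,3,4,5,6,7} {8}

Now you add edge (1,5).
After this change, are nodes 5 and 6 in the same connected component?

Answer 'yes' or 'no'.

Answer: yes

Derivation:
Initial components: {0,1,2,3,4,5,6,7} {8}
Adding edge (1,5): both already in same component {0,1,2,3,4,5,6,7}. No change.
New components: {0,1,2,3,4,5,6,7} {8}
Are 5 and 6 in the same component? yes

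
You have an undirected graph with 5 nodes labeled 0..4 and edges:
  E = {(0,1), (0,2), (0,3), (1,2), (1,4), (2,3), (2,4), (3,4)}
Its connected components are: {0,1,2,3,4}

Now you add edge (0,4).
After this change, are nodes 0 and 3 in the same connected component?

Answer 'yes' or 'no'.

Initial components: {0,1,2,3,4}
Adding edge (0,4): both already in same component {0,1,2,3,4}. No change.
New components: {0,1,2,3,4}
Are 0 and 3 in the same component? yes

Answer: yes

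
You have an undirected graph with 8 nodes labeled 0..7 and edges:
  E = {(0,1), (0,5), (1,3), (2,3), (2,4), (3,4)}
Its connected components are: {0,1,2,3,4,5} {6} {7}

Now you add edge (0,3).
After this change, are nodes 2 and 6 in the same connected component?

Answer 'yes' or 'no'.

Initial components: {0,1,2,3,4,5} {6} {7}
Adding edge (0,3): both already in same component {0,1,2,3,4,5}. No change.
New components: {0,1,2,3,4,5} {6} {7}
Are 2 and 6 in the same component? no

Answer: no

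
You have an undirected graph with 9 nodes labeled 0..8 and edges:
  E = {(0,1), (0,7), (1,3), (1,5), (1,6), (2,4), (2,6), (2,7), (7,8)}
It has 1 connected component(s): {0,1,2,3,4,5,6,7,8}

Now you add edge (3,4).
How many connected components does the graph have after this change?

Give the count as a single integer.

Initial component count: 1
Add (3,4): endpoints already in same component. Count unchanged: 1.
New component count: 1

Answer: 1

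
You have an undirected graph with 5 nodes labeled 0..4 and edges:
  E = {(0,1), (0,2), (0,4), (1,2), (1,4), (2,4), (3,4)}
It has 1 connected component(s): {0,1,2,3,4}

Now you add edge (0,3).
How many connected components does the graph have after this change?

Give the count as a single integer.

Initial component count: 1
Add (0,3): endpoints already in same component. Count unchanged: 1.
New component count: 1

Answer: 1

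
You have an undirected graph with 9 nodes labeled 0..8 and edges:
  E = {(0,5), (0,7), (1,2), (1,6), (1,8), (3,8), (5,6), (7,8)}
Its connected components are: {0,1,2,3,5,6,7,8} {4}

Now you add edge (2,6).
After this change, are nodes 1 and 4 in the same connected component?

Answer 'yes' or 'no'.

Initial components: {0,1,2,3,5,6,7,8} {4}
Adding edge (2,6): both already in same component {0,1,2,3,5,6,7,8}. No change.
New components: {0,1,2,3,5,6,7,8} {4}
Are 1 and 4 in the same component? no

Answer: no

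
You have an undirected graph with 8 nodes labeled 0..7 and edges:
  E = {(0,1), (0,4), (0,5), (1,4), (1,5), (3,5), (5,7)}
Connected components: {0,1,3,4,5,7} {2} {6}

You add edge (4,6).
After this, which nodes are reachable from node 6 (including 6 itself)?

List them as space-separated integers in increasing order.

Before: nodes reachable from 6: {6}
Adding (4,6): merges 6's component with another. Reachability grows.
After: nodes reachable from 6: {0,1,3,4,5,6,7}

Answer: 0 1 3 4 5 6 7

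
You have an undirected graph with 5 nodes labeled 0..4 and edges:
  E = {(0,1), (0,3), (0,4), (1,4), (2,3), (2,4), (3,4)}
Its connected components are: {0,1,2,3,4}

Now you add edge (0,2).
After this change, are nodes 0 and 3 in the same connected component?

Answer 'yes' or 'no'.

Initial components: {0,1,2,3,4}
Adding edge (0,2): both already in same component {0,1,2,3,4}. No change.
New components: {0,1,2,3,4}
Are 0 and 3 in the same component? yes

Answer: yes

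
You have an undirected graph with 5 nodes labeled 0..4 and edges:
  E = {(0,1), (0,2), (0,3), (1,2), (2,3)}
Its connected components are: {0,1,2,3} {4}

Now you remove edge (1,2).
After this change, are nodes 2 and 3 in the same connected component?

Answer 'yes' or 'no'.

Initial components: {0,1,2,3} {4}
Removing edge (1,2): not a bridge — component count unchanged at 2.
New components: {0,1,2,3} {4}
Are 2 and 3 in the same component? yes

Answer: yes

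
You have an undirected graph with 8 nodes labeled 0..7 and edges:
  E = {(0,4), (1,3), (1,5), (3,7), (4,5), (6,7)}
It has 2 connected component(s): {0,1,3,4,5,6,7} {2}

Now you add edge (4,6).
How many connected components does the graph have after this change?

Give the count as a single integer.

Initial component count: 2
Add (4,6): endpoints already in same component. Count unchanged: 2.
New component count: 2

Answer: 2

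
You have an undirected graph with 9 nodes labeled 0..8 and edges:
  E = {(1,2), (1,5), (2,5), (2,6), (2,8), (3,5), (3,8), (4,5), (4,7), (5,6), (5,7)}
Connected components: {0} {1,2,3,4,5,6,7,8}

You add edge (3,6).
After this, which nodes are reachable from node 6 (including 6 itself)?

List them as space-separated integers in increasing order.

Before: nodes reachable from 6: {1,2,3,4,5,6,7,8}
Adding (3,6): both endpoints already in same component. Reachability from 6 unchanged.
After: nodes reachable from 6: {1,2,3,4,5,6,7,8}

Answer: 1 2 3 4 5 6 7 8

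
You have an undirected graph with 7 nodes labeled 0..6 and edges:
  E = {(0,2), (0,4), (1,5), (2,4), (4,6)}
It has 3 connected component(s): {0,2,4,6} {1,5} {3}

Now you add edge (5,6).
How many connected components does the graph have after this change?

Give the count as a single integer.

Answer: 2

Derivation:
Initial component count: 3
Add (5,6): merges two components. Count decreases: 3 -> 2.
New component count: 2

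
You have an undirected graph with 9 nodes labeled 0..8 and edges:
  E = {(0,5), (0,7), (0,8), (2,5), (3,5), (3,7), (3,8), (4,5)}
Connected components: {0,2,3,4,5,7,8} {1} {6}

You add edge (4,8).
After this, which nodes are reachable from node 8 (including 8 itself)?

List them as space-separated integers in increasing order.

Before: nodes reachable from 8: {0,2,3,4,5,7,8}
Adding (4,8): both endpoints already in same component. Reachability from 8 unchanged.
After: nodes reachable from 8: {0,2,3,4,5,7,8}

Answer: 0 2 3 4 5 7 8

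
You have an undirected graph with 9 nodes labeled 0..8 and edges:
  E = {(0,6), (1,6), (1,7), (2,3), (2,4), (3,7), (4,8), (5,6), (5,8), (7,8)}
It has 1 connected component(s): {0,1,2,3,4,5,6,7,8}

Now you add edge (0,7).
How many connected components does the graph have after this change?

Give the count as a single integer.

Answer: 1

Derivation:
Initial component count: 1
Add (0,7): endpoints already in same component. Count unchanged: 1.
New component count: 1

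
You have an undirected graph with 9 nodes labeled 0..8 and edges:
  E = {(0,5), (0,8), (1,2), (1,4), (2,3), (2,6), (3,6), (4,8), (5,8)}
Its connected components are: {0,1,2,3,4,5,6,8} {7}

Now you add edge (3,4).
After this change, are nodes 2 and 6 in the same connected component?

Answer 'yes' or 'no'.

Initial components: {0,1,2,3,4,5,6,8} {7}
Adding edge (3,4): both already in same component {0,1,2,3,4,5,6,8}. No change.
New components: {0,1,2,3,4,5,6,8} {7}
Are 2 and 6 in the same component? yes

Answer: yes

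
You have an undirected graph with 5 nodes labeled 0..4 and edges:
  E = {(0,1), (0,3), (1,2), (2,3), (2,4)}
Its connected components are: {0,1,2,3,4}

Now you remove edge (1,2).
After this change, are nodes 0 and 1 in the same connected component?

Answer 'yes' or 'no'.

Answer: yes

Derivation:
Initial components: {0,1,2,3,4}
Removing edge (1,2): not a bridge — component count unchanged at 1.
New components: {0,1,2,3,4}
Are 0 and 1 in the same component? yes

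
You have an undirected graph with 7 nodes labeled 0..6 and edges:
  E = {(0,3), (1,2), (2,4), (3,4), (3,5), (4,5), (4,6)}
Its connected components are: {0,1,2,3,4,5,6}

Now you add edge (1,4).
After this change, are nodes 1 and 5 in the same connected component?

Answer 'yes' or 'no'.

Initial components: {0,1,2,3,4,5,6}
Adding edge (1,4): both already in same component {0,1,2,3,4,5,6}. No change.
New components: {0,1,2,3,4,5,6}
Are 1 and 5 in the same component? yes

Answer: yes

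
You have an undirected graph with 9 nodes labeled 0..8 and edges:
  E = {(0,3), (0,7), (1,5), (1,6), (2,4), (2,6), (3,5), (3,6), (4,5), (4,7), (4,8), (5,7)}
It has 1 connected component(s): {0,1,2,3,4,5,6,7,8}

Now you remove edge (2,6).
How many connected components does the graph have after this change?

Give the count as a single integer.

Initial component count: 1
Remove (2,6): not a bridge. Count unchanged: 1.
  After removal, components: {0,1,2,3,4,5,6,7,8}
New component count: 1

Answer: 1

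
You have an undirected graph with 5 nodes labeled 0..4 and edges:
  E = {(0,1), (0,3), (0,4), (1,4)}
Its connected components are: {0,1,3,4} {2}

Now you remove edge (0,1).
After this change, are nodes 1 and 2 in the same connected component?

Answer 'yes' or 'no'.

Answer: no

Derivation:
Initial components: {0,1,3,4} {2}
Removing edge (0,1): not a bridge — component count unchanged at 2.
New components: {0,1,3,4} {2}
Are 1 and 2 in the same component? no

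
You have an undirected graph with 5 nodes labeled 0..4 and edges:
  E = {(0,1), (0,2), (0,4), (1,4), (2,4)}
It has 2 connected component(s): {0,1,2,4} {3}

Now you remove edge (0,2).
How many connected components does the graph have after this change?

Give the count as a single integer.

Initial component count: 2
Remove (0,2): not a bridge. Count unchanged: 2.
  After removal, components: {0,1,2,4} {3}
New component count: 2

Answer: 2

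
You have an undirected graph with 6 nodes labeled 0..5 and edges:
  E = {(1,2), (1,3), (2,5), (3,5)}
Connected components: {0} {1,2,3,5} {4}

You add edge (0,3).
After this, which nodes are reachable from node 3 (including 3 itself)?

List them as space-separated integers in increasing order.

Before: nodes reachable from 3: {1,2,3,5}
Adding (0,3): merges 3's component with another. Reachability grows.
After: nodes reachable from 3: {0,1,2,3,5}

Answer: 0 1 2 3 5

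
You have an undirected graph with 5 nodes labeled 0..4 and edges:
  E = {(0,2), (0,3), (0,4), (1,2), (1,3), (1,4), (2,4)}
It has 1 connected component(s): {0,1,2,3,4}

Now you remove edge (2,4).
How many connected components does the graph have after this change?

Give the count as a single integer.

Initial component count: 1
Remove (2,4): not a bridge. Count unchanged: 1.
  After removal, components: {0,1,2,3,4}
New component count: 1

Answer: 1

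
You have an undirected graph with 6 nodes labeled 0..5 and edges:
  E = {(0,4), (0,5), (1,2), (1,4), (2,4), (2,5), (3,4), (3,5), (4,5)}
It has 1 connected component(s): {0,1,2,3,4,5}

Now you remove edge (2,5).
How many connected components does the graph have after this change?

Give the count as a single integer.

Answer: 1

Derivation:
Initial component count: 1
Remove (2,5): not a bridge. Count unchanged: 1.
  After removal, components: {0,1,2,3,4,5}
New component count: 1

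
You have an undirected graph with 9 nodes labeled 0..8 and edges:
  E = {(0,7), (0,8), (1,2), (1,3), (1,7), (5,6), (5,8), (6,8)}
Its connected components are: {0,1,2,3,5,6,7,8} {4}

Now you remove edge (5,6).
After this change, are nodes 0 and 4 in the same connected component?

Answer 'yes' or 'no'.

Initial components: {0,1,2,3,5,6,7,8} {4}
Removing edge (5,6): not a bridge — component count unchanged at 2.
New components: {0,1,2,3,5,6,7,8} {4}
Are 0 and 4 in the same component? no

Answer: no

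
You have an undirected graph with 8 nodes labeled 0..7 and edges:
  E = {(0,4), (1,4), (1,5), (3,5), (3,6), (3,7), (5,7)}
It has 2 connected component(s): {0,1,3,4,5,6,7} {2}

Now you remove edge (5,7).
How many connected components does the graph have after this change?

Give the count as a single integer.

Answer: 2

Derivation:
Initial component count: 2
Remove (5,7): not a bridge. Count unchanged: 2.
  After removal, components: {0,1,3,4,5,6,7} {2}
New component count: 2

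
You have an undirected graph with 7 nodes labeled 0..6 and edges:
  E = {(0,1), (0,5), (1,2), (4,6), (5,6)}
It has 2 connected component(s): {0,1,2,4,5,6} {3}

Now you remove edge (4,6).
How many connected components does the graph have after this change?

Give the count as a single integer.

Initial component count: 2
Remove (4,6): it was a bridge. Count increases: 2 -> 3.
  After removal, components: {0,1,2,5,6} {3} {4}
New component count: 3

Answer: 3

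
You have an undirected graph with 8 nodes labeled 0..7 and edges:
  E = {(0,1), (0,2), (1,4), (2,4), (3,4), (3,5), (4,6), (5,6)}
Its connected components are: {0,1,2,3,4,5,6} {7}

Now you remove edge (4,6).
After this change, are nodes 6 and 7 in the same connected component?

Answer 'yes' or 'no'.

Answer: no

Derivation:
Initial components: {0,1,2,3,4,5,6} {7}
Removing edge (4,6): not a bridge — component count unchanged at 2.
New components: {0,1,2,3,4,5,6} {7}
Are 6 and 7 in the same component? no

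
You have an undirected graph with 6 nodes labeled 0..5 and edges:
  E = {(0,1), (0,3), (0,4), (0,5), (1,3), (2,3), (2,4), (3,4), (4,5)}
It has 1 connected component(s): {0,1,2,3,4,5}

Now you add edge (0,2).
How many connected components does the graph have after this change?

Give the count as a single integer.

Initial component count: 1
Add (0,2): endpoints already in same component. Count unchanged: 1.
New component count: 1

Answer: 1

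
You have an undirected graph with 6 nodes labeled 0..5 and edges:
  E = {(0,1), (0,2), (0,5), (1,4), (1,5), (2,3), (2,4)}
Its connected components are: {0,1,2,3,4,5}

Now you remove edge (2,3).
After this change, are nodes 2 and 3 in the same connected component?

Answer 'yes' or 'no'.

Answer: no

Derivation:
Initial components: {0,1,2,3,4,5}
Removing edge (2,3): it was a bridge — component count 1 -> 2.
New components: {0,1,2,4,5} {3}
Are 2 and 3 in the same component? no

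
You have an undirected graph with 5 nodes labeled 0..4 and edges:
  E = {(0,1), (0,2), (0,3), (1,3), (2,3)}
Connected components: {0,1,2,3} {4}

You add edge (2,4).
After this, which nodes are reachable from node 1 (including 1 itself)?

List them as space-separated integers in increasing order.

Before: nodes reachable from 1: {0,1,2,3}
Adding (2,4): merges 1's component with another. Reachability grows.
After: nodes reachable from 1: {0,1,2,3,4}

Answer: 0 1 2 3 4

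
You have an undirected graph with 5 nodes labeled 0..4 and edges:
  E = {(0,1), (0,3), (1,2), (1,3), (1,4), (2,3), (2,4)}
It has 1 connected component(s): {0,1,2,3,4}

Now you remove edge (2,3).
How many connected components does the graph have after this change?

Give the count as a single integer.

Initial component count: 1
Remove (2,3): not a bridge. Count unchanged: 1.
  After removal, components: {0,1,2,3,4}
New component count: 1

Answer: 1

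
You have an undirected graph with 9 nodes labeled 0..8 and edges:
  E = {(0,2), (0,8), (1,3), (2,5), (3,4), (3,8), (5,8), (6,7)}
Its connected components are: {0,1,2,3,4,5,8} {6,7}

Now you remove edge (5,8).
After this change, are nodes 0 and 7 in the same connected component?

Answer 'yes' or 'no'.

Initial components: {0,1,2,3,4,5,8} {6,7}
Removing edge (5,8): not a bridge — component count unchanged at 2.
New components: {0,1,2,3,4,5,8} {6,7}
Are 0 and 7 in the same component? no

Answer: no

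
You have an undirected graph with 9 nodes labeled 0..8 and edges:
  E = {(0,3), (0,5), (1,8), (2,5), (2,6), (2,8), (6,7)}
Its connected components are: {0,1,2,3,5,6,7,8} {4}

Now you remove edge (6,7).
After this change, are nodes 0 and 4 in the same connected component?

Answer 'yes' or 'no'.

Initial components: {0,1,2,3,5,6,7,8} {4}
Removing edge (6,7): it was a bridge — component count 2 -> 3.
New components: {0,1,2,3,5,6,8} {4} {7}
Are 0 and 4 in the same component? no

Answer: no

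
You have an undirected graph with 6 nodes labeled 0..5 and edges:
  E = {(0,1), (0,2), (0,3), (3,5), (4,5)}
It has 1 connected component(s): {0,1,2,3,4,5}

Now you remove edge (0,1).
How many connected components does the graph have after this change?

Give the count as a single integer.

Answer: 2

Derivation:
Initial component count: 1
Remove (0,1): it was a bridge. Count increases: 1 -> 2.
  After removal, components: {0,2,3,4,5} {1}
New component count: 2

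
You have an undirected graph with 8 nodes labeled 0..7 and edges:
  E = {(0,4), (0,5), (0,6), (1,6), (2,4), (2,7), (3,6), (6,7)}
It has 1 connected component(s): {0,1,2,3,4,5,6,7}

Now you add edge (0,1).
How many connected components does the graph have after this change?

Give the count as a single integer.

Initial component count: 1
Add (0,1): endpoints already in same component. Count unchanged: 1.
New component count: 1

Answer: 1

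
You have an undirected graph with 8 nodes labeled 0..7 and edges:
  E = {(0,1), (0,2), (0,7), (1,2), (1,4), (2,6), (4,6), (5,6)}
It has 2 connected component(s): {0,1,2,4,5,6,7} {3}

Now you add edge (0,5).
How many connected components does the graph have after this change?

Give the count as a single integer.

Answer: 2

Derivation:
Initial component count: 2
Add (0,5): endpoints already in same component. Count unchanged: 2.
New component count: 2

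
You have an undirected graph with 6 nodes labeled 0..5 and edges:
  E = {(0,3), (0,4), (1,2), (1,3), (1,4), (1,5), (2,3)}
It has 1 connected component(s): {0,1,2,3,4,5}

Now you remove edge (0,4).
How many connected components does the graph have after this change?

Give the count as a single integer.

Answer: 1

Derivation:
Initial component count: 1
Remove (0,4): not a bridge. Count unchanged: 1.
  After removal, components: {0,1,2,3,4,5}
New component count: 1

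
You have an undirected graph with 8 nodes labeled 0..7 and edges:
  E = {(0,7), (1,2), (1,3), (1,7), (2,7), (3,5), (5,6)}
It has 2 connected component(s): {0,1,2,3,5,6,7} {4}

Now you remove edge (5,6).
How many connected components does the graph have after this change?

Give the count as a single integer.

Initial component count: 2
Remove (5,6): it was a bridge. Count increases: 2 -> 3.
  After removal, components: {0,1,2,3,5,7} {4} {6}
New component count: 3

Answer: 3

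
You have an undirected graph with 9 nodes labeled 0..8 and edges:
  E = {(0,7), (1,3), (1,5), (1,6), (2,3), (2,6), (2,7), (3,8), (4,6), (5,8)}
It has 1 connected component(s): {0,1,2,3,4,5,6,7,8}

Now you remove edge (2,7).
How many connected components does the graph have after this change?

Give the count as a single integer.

Initial component count: 1
Remove (2,7): it was a bridge. Count increases: 1 -> 2.
  After removal, components: {0,7} {1,2,3,4,5,6,8}
New component count: 2

Answer: 2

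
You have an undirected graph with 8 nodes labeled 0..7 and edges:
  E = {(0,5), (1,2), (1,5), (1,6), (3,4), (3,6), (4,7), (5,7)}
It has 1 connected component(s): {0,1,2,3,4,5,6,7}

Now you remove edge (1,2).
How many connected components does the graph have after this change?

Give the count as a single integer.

Answer: 2

Derivation:
Initial component count: 1
Remove (1,2): it was a bridge. Count increases: 1 -> 2.
  After removal, components: {0,1,3,4,5,6,7} {2}
New component count: 2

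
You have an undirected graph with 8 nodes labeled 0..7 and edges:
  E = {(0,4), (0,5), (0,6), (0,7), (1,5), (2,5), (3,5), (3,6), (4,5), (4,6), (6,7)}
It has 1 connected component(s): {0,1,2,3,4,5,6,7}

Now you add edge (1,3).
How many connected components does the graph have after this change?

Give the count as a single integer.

Answer: 1

Derivation:
Initial component count: 1
Add (1,3): endpoints already in same component. Count unchanged: 1.
New component count: 1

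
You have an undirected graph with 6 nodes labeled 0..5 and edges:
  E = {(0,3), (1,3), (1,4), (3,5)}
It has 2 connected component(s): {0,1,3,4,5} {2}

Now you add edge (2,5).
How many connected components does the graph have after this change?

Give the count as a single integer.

Answer: 1

Derivation:
Initial component count: 2
Add (2,5): merges two components. Count decreases: 2 -> 1.
New component count: 1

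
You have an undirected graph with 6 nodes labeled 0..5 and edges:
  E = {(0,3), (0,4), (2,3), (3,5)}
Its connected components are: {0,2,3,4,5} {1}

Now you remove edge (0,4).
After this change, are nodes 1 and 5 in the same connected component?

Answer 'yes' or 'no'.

Initial components: {0,2,3,4,5} {1}
Removing edge (0,4): it was a bridge — component count 2 -> 3.
New components: {0,2,3,5} {1} {4}
Are 1 and 5 in the same component? no

Answer: no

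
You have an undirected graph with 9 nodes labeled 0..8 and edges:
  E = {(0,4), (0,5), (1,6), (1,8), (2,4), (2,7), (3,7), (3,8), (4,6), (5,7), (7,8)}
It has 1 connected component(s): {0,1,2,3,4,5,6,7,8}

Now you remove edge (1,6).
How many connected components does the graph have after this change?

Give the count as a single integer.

Answer: 1

Derivation:
Initial component count: 1
Remove (1,6): not a bridge. Count unchanged: 1.
  After removal, components: {0,1,2,3,4,5,6,7,8}
New component count: 1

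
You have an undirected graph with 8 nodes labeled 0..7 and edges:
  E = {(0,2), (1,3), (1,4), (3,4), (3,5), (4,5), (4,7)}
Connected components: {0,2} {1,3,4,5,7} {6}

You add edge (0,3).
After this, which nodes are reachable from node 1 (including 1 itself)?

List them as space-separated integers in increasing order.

Answer: 0 1 2 3 4 5 7

Derivation:
Before: nodes reachable from 1: {1,3,4,5,7}
Adding (0,3): merges 1's component with another. Reachability grows.
After: nodes reachable from 1: {0,1,2,3,4,5,7}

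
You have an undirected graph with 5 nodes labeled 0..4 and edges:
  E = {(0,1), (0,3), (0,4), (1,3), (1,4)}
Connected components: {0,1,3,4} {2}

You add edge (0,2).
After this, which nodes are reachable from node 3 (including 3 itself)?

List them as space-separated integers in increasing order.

Before: nodes reachable from 3: {0,1,3,4}
Adding (0,2): merges 3's component with another. Reachability grows.
After: nodes reachable from 3: {0,1,2,3,4}

Answer: 0 1 2 3 4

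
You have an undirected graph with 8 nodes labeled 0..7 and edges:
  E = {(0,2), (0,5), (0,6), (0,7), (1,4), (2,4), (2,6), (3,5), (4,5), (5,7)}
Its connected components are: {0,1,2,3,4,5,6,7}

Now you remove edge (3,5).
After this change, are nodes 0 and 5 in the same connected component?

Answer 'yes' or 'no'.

Answer: yes

Derivation:
Initial components: {0,1,2,3,4,5,6,7}
Removing edge (3,5): it was a bridge — component count 1 -> 2.
New components: {0,1,2,4,5,6,7} {3}
Are 0 and 5 in the same component? yes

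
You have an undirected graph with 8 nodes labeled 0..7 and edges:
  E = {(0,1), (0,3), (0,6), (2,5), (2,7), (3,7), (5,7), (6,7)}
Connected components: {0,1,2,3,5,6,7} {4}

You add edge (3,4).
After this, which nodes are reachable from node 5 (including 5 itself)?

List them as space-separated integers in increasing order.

Before: nodes reachable from 5: {0,1,2,3,5,6,7}
Adding (3,4): merges 5's component with another. Reachability grows.
After: nodes reachable from 5: {0,1,2,3,4,5,6,7}

Answer: 0 1 2 3 4 5 6 7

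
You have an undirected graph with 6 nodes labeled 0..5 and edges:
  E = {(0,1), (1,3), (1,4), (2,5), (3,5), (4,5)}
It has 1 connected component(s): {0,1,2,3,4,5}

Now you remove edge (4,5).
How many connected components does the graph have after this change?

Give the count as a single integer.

Initial component count: 1
Remove (4,5): not a bridge. Count unchanged: 1.
  After removal, components: {0,1,2,3,4,5}
New component count: 1

Answer: 1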